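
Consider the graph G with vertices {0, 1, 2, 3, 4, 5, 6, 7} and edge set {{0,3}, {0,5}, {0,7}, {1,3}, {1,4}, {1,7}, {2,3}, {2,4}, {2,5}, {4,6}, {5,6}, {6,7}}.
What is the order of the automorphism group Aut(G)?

G is 3-regular and bipartite on 2^3 = 8 vertices with girth 4; it is the hypercube graph Q_3. The symmetry group of the 3-cube is the hyperoctahedral group B_3 = Z_2 ≀ S_3, of order 2^3·3! = 48.

48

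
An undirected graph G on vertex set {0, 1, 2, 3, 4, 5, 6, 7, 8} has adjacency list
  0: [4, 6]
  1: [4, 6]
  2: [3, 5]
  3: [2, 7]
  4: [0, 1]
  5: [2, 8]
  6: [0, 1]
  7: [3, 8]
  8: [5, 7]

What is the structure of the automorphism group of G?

D_5 × D_4

G has two connected components, {2, 3, 5, 7, 8} and {0, 1, 4, 6}; each is 2-regular, so G = C_5 ⊔ C_4. No automorphism exchanges components of different sizes, hence Aut(G) is the direct product D_5 × D_4, order 80.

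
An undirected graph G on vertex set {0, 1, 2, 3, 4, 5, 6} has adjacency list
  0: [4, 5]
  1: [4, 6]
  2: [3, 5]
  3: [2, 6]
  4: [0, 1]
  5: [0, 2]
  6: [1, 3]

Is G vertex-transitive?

Every vertex has degree 2 and the graph is connected, so G is the 7-cycle C_7. C_7 has 7 rotations and 7 reflections, so Aut(C_7) ≅ D_7 of order 14. This group acts transitively on the 7 vertices.

Yes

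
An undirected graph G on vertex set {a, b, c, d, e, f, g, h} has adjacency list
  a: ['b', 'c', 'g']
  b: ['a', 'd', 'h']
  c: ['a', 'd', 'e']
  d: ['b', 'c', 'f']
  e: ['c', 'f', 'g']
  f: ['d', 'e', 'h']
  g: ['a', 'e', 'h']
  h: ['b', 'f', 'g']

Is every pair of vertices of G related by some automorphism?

Yes

G is 3-regular and bipartite on 2^3 = 8 vertices with girth 4; it is the hypercube graph Q_3. The symmetry group of the 3-cube is the hyperoctahedral group B_3 = Z_2 ≀ S_3, of order 2^3·3! = 48. This group acts transitively on the 8 vertices.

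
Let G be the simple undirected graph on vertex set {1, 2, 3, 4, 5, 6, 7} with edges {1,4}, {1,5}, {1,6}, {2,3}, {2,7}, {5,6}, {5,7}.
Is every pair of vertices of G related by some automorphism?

No

Automorphisms preserve degree, but G has vertices of degree 1 and vertices of degree 3; no automorphism maps one to the other, so G is not vertex-transitive.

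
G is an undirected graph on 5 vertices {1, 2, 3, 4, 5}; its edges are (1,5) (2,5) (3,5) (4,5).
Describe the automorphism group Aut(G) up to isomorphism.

Vertex 5 has degree 4 and every other vertex has degree 1, so G is the star K_{1,4} with centre 5. Any automorphism fixes the centre and permutes the 4 leaves freely, so Aut(G) ≅ S_4 of order 4! = 24.

the symmetric group on 4 letters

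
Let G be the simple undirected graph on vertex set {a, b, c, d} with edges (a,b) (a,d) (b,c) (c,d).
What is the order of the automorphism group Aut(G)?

G is 2-regular and bipartite on 2^2 = 4 vertices with girth 4; it is the hypercube graph Q_2. The symmetry group of the 2-cube is the hyperoctahedral group B_2 = Z_2 ≀ S_2, of order 2^2·2! = 8.

8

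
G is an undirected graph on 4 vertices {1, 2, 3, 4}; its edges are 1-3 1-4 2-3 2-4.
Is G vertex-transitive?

G is 2-regular and bipartite on 2^2 = 4 vertices with girth 4; it is the hypercube graph Q_2. The symmetry group of the 2-cube is the hyperoctahedral group B_2 = Z_2 ≀ S_2, of order 2^2·2! = 8. This group acts transitively on the 4 vertices.

Yes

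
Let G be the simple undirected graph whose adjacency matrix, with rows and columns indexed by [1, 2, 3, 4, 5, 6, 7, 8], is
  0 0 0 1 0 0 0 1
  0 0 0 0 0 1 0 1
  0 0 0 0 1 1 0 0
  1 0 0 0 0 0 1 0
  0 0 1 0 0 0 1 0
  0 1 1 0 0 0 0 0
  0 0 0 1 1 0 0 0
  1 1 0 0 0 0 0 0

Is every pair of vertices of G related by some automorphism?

Every vertex has degree 2 and the graph is connected, so G is the 8-cycle C_8. The automorphisms of the 8-cycle are exactly the symmetries of a regular 8-gon: the dihedral group D_8, |D_8| = 16. This group acts transitively on the 8 vertices.

Yes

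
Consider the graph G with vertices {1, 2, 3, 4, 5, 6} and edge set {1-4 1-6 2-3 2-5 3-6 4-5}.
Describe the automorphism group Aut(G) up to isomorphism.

Every vertex has degree 2 and the graph is connected, so G is the 6-cycle C_6. The automorphisms of the 6-cycle are exactly the symmetries of a regular 6-gon: the dihedral group D_6, |D_6| = 12.

the dihedral group of order 12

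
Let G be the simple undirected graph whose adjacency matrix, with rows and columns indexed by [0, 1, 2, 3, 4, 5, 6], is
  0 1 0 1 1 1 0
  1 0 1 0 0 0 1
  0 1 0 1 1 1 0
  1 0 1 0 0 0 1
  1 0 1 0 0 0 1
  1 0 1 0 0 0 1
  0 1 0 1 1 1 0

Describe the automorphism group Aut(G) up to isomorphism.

The vertices split by degree into {0, 2, 6} (degree 4) and {1, 3, 4, 5} (degree 3); every edge runs between the two parts, so G is the complete bipartite graph K_{3,4}. Automorphisms preserve the bipartition setwise (since the parts differ in size) and act as S_4 × S_3 within it; |Aut| = 144.

S_4 × S_3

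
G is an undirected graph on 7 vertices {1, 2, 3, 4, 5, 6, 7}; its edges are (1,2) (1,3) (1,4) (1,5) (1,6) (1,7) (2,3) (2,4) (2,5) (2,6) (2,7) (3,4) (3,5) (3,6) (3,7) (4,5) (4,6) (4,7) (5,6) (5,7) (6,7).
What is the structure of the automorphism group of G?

the symmetric group on 7 letters

All 7 vertices are pairwise adjacent: G = K_7. Any permutation of the 7 vertices preserves K_7, so Aut(K_7) = S_7 of order 7! = 5040.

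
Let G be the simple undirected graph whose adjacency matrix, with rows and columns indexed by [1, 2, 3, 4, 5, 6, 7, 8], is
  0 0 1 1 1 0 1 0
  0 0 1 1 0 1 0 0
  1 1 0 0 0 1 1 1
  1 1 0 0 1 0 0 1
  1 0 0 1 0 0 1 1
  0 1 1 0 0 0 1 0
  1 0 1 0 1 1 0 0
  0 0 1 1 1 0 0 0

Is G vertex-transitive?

Vertex 3 is the only vertex of degree 5, so every automorphism fixes it; G is not vertex-transitive.

No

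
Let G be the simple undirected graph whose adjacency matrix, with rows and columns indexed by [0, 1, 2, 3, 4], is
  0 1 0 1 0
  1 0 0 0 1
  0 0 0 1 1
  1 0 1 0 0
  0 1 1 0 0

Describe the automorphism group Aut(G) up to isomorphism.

Every vertex has degree 2 and the graph is connected, so G is the 5-cycle C_5. The automorphisms of the 5-cycle are exactly the symmetries of a regular 5-gon: the dihedral group D_5, |D_5| = 10.

D_5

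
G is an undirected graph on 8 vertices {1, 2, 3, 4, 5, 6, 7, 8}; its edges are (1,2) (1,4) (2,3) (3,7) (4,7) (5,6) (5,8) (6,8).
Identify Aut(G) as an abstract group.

D_5 × D_3

G has two connected components, {1, 2, 3, 4, 7} and {5, 6, 8}; each is 2-regular, so G = C_5 ⊔ C_3. No automorphism exchanges components of different sizes, hence Aut(G) is the direct product D_5 × D_3, order 60.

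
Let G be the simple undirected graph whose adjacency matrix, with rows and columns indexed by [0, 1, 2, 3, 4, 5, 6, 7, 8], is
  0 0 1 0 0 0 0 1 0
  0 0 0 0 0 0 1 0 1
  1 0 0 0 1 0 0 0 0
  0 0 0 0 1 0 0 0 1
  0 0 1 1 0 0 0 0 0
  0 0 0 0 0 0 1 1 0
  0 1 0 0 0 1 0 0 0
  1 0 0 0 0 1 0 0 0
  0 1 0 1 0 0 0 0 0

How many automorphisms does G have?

18

Every vertex has degree 2 and the graph is connected, so G is the 9-cycle C_9. The automorphisms of the 9-cycle are exactly the symmetries of a regular 9-gon: the dihedral group D_9, |D_9| = 18.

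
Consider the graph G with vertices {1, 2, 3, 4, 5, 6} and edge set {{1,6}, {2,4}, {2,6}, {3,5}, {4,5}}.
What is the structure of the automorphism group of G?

The degree sequence is [1, 2, 1, 2, 2, 2]; the two degree-1 vertices 1 and 3 are the ends of a path, so G = P_6. The only nontrivial automorphism of a path is the end-to-end reflection, so Aut(G) ≅ Z_2.

Z_2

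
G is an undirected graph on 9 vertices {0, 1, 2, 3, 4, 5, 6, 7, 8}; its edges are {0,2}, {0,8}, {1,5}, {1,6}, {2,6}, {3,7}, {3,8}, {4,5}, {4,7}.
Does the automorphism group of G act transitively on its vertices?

Yes

Every vertex has degree 2 and the graph is connected, so G is the 9-cycle C_9. The automorphisms of the 9-cycle are exactly the symmetries of a regular 9-gon: the dihedral group D_9, |D_9| = 18. This group acts transitively on the 9 vertices.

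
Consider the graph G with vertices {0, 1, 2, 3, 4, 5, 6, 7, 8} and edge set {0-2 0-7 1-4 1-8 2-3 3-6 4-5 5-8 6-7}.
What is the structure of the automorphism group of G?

D_5 × D_4

G has two connected components, {0, 2, 3, 6, 7} and {1, 4, 5, 8}; each is 2-regular, so G = C_5 ⊔ C_4. No automorphism exchanges components of different sizes, hence Aut(G) is the direct product D_5 × D_4, order 80.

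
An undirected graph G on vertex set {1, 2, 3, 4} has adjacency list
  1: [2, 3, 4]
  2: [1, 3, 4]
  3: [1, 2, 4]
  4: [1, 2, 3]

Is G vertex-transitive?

Yes

Every vertex has degree 3, so G is the complete graph K_4. Every bijection on the vertex set is an automorphism of K_4; hence Aut(K_4) ≅ S_4, order 24. Under this action every vertex can be carried to every other, so G is vertex-transitive.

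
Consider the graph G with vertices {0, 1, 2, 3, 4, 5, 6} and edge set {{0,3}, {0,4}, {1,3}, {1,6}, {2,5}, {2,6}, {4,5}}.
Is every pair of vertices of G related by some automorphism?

G is 2-regular and connected on 7 vertices, i.e. the cycle C_7. The automorphisms of the 7-cycle are exactly the symmetries of a regular 7-gon: the dihedral group D_7, |D_7| = 14. This group acts transitively on the 7 vertices.

Yes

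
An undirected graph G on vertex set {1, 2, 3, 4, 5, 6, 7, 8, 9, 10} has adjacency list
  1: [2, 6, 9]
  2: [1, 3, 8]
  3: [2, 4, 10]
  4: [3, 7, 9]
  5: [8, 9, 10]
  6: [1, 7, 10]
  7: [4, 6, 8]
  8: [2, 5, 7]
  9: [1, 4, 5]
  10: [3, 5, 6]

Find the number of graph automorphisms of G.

120

G is 3-regular on 10 vertices with no triangles and no 4-cycles (girth 5): this is the Petersen graph. Viewing the Petersen graph as the Kneser graph K(5,2) — vertices are 2-subsets of {1,…,5}, edges join disjoint pairs — its automorphisms are exactly the permutations of the 5-element set, so Aut ≅ S_5 of order 120.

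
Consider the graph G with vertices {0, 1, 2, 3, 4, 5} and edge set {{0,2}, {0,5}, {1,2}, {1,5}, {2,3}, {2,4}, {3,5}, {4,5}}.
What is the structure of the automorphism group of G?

S_4 × S_2

The vertices split by degree into {2, 5} (degree 4) and {0, 1, 3, 4} (degree 2); every edge runs between the two parts, so G is the complete bipartite graph K_{2,4}. Automorphisms preserve the bipartition setwise (since the parts differ in size) and act as S_4 × S_2 within it; |Aut| = 48.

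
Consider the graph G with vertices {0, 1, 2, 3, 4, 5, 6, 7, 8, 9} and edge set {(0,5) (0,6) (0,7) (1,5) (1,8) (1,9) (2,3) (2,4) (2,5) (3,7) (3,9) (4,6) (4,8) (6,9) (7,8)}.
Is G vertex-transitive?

G is 3-regular on 10 vertices with no triangles and no 4-cycles (girth 5): this is the Petersen graph. Viewing the Petersen graph as the Kneser graph K(5,2) — vertices are 2-subsets of {1,…,5}, edges join disjoint pairs — its automorphisms are exactly the permutations of the 5-element set, so Aut ≅ S_5 of order 120. This group acts transitively on the 10 vertices.

Yes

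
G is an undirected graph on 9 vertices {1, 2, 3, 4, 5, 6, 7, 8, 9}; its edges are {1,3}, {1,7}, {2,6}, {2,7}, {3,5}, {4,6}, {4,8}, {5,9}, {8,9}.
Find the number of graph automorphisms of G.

18

G is 2-regular and connected on 9 vertices, i.e. the cycle C_9. The automorphisms of the 9-cycle are exactly the symmetries of a regular 9-gon: the dihedral group D_9, |D_9| = 18.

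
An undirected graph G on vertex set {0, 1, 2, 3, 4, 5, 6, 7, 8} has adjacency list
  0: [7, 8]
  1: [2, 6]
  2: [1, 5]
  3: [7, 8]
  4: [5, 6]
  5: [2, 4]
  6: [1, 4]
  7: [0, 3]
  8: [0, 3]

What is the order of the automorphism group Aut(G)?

80

G has two connected components, {1, 2, 4, 5, 6} and {0, 3, 7, 8}; each is 2-regular, so G = C_5 ⊔ C_4. No automorphism exchanges components of different sizes, hence Aut(G) is the direct product D_5 × D_4, order 80.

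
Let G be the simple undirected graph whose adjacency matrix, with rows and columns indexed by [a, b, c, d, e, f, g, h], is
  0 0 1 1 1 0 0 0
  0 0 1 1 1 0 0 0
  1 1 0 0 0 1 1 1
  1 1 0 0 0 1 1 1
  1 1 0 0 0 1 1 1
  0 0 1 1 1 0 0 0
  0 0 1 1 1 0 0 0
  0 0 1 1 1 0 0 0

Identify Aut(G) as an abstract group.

The vertices split by degree into {c, d, e} (degree 5) and {a, b, f, g, h} (degree 3); every edge runs between the two parts, so G is the complete bipartite graph K_{3,5}. Automorphisms preserve the bipartition setwise (since the parts differ in size) and act as S_3 × S_5 within it; |Aut| = 720.

S_3 × S_5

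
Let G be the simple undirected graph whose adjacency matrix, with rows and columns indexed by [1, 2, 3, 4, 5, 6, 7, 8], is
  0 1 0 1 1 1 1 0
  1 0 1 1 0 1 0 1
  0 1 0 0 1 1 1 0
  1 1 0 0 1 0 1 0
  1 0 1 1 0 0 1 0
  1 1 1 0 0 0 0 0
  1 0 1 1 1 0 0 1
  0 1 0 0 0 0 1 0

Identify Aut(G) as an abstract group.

{e}

Degrees alone do not determine every vertex (e.g. 1 and 2 both have degree 5), but their neighbour-degree multisets differ: N(1) has degrees [3, 4, 4, 5, 5] while N(2) has degrees [2, 3, 4, 4, 5]. Repeating this refinement separates all vertices, so the only automorphism is the identity.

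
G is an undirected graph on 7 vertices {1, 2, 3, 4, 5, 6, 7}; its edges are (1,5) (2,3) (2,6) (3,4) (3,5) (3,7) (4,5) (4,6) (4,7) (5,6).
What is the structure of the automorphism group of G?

{e}

Degrees alone do not determine every vertex (e.g. 2 and 7 both have degree 2), but their neighbour-degree multisets differ: N(2) has degrees [3, 4] while N(7) has degrees [4, 4]. Repeating this refinement separates all vertices, so the only automorphism is the identity.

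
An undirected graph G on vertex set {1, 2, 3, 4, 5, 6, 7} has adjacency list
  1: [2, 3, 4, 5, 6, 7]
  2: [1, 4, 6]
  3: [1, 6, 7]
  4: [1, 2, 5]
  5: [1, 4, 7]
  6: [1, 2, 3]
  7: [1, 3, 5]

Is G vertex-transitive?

No

Vertex 1 is the only vertex of degree 6, so every automorphism fixes it; G is not vertex-transitive.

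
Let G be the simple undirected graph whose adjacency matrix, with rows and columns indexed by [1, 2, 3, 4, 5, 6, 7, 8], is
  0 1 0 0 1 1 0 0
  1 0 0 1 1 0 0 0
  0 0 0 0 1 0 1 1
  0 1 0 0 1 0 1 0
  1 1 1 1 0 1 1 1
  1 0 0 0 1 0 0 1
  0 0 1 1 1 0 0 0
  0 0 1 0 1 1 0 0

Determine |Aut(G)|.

Vertex 5 is the unique vertex of degree 7; the remaining 7 vertices each have degree 3 and induce a cycle, so G is the wheel on 8 vertices with hub 5. Every automorphism fixes the hub and acts on the rim 7-cycle, so Aut(G) ≅ Aut(C_7) = D_7 of order 14.

14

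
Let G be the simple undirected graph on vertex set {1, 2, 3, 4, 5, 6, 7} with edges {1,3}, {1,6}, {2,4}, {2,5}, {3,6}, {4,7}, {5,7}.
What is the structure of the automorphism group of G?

G has two connected components, {2, 4, 5, 7} and {1, 3, 6}; each is 2-regular, so G = C_4 ⊔ C_3. The components are non-isomorphic (different sizes), so Aut(G) = Aut(C_3) × Aut(C_4) = D_3 × D_4 of order 6·8 = 48.

D_3 × D_4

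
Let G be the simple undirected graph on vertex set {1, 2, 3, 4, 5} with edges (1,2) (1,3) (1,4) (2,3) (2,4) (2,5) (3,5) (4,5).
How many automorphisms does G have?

8

Vertex 2 is the unique vertex of degree 4; the remaining 4 vertices each have degree 3 and induce a cycle, so G is the wheel on 5 vertices with hub 2. With the hub fixed, the remaining symmetry is that of the rim cycle C_4, giving the dihedral group D_4.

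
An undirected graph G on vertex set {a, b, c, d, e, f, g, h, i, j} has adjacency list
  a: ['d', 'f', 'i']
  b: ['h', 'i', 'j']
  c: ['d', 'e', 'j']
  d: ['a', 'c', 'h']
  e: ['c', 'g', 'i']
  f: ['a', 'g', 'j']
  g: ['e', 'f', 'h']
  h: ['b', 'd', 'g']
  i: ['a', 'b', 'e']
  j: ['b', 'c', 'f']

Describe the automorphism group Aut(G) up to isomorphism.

S_5

G is 3-regular on 10 vertices with no triangles and no 4-cycles (girth 5): this is the Petersen graph. Viewing the Petersen graph as the Kneser graph K(5,2) — vertices are 2-subsets of {1,…,5}, edges join disjoint pairs — its automorphisms are exactly the permutations of the 5-element set, so Aut ≅ S_5 of order 120.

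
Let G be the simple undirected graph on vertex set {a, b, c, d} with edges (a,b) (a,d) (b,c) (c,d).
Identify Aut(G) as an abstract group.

G is 2-regular and bipartite on 2^2 = 4 vertices with girth 4; it is the hypercube graph Q_2. The symmetry group of the 2-cube is the hyperoctahedral group B_2 = Z_2 ≀ S_2, of order 2^2·2! = 8.

Z_2^2 ⋊ S_2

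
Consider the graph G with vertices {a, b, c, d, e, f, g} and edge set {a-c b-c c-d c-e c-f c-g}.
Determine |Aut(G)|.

720

Vertex c has degree 6 and every other vertex has degree 1, so G is the star K_{1,6} with centre c. Any automorphism fixes the centre and permutes the 6 leaves freely, so Aut(G) ≅ S_6 of order 6! = 720.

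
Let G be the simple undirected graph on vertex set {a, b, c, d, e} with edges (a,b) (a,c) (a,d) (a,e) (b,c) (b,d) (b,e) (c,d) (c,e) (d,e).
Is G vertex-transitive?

Every vertex has degree 4, so G is the complete graph K_5. Every bijection on the vertex set is an automorphism of K_5; hence Aut(K_5) ≅ S_5, order 120. Under this action every vertex can be carried to every other, so G is vertex-transitive.

Yes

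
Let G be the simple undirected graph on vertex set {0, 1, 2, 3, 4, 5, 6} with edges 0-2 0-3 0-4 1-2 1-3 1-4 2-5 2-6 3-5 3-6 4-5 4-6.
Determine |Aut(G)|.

The vertices split by degree into {2, 3, 4} (degree 4) and {0, 1, 5, 6} (degree 3); every edge runs between the two parts, so G is the complete bipartite graph K_{3,4}. Automorphisms preserve the bipartition setwise (since the parts differ in size) and act as S_4 × S_3 within it; |Aut| = 144.

144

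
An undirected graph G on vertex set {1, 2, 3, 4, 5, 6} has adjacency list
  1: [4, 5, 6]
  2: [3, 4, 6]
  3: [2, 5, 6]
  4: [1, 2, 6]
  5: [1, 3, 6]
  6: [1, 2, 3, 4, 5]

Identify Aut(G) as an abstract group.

D_5

Vertex 6 is the unique vertex of degree 5; the remaining 5 vertices each have degree 3 and induce a cycle, so G is the wheel on 6 vertices with hub 6. Every automorphism fixes the hub and acts on the rim 5-cycle, so Aut(G) ≅ Aut(C_5) = D_5 of order 10.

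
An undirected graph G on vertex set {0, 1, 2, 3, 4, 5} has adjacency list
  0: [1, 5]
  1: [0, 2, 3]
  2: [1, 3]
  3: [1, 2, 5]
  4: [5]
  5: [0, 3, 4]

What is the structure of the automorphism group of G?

1

The degree sequence is [2, 3, 2, 3, 1, 3]. Checking the degree-preserving permutations of the vertex set shows that none except the identity preserves every edge, so Aut(G) is trivial.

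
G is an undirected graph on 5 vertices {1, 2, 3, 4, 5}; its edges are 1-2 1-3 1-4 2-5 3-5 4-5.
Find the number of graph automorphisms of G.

The vertices split by degree into {1, 5} (degree 3) and {2, 3, 4} (degree 2); every edge runs between the two parts, so G is the complete bipartite graph K_{2,3}. Automorphisms preserve the bipartition setwise (since the parts differ in size) and act as S_2 × S_3 within it; |Aut| = 12.

12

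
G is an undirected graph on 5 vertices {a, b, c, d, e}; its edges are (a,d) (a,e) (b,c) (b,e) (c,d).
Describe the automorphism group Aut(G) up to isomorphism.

D_5

Every vertex has degree 2 and the graph is connected, so G is the 5-cycle C_5. C_5 has 5 rotations and 5 reflections, so Aut(C_5) ≅ D_5 of order 10.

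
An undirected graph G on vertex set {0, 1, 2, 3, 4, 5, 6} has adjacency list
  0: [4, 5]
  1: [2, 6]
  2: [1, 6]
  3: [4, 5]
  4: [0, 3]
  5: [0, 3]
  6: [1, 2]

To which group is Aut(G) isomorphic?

G has two connected components, {0, 3, 4, 5} and {1, 2, 6}; each is 2-regular, so G = C_4 ⊔ C_3. No automorphism exchanges components of different sizes, hence Aut(G) is the direct product D_3 × D_4, order 48.

D_3 × D_4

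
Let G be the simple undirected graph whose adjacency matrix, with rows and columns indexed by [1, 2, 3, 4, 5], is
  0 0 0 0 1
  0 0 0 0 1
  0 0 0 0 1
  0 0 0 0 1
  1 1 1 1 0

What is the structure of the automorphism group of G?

S_4

Vertex 5 has degree 4 and every other vertex has degree 1, so G is the star K_{1,4} with centre 5. Any automorphism fixes the centre and permutes the 4 leaves freely, so Aut(G) ≅ S_4 of order 4! = 24.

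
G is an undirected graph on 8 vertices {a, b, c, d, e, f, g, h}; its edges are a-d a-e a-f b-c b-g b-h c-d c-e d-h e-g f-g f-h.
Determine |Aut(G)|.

G is 3-regular and bipartite on 2^3 = 8 vertices with girth 4; it is the hypercube graph Q_3. The symmetry group of the 3-cube is the hyperoctahedral group B_3 = Z_2 ≀ S_3, of order 2^3·3! = 48.

48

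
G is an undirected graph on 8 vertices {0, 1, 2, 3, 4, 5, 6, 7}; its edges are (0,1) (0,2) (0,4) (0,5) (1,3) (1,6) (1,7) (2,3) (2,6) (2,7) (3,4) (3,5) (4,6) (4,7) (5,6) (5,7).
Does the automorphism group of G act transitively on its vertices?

G is 4-regular and bipartite with parts {0, 3, 6, 7} and {1, 2, 4, 5} (each part is independent and every cross-pair is an edge), so G = K_{4,4}. Each part can be permuted independently (S_4 × S_4) and the two equal-size parts can also be swapped, giving (S_4 × S_4) ⋊ Z_2 of order 2·(4!)² = 1152. Under this action every vertex can be carried to every other, so G is vertex-transitive.

Yes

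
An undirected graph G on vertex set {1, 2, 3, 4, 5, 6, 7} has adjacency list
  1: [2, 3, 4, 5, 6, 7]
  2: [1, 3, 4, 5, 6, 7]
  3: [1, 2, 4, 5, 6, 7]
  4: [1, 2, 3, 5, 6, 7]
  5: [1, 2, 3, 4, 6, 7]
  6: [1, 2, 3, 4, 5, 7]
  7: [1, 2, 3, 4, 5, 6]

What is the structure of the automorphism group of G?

the symmetric group on 7 letters

Every vertex has degree 6, so G is the complete graph K_7. Every bijection on the vertex set is an automorphism of K_7; hence Aut(K_7) ≅ S_7, order 5040.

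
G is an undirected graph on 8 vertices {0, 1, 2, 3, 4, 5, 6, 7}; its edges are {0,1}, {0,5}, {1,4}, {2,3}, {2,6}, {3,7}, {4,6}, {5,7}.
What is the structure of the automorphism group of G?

G is 2-regular and connected on 8 vertices, i.e. the cycle C_8. C_8 has 8 rotations and 8 reflections, so Aut(C_8) ≅ D_8 of order 16.

the dihedral group of order 16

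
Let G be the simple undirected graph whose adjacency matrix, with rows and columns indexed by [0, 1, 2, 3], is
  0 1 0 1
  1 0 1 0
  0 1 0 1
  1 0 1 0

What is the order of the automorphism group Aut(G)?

G is 2-regular and bipartite on 2^2 = 4 vertices with girth 4; it is the hypercube graph Q_2. The symmetry group of the 2-cube is the hyperoctahedral group B_2 = Z_2 ≀ S_2, of order 2^2·2! = 8.

8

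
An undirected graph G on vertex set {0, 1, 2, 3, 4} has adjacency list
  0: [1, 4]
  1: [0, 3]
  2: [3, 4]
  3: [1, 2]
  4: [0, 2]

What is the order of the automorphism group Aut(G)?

G is 2-regular and connected on 5 vertices, i.e. the cycle C_5. The automorphisms of the 5-cycle are exactly the symmetries of a regular 5-gon: the dihedral group D_5, |D_5| = 10.

10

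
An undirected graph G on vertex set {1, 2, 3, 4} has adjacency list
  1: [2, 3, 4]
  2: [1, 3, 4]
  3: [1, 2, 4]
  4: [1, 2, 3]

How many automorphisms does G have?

24

All 4 vertices are pairwise adjacent: G = K_4. Any permutation of the 4 vertices preserves K_4, so Aut(K_4) = S_4 of order 4! = 24.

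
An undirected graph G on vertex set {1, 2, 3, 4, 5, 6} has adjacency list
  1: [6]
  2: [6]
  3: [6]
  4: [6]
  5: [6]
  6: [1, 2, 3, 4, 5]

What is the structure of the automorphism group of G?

Vertex 6 has degree 5 and every other vertex has degree 1, so G is the star K_{1,5} with centre 6. The 5 leaves are pairwise interchangeable while the centre is fixed, giving Aut(G) = S_5.

the symmetric group on 5 letters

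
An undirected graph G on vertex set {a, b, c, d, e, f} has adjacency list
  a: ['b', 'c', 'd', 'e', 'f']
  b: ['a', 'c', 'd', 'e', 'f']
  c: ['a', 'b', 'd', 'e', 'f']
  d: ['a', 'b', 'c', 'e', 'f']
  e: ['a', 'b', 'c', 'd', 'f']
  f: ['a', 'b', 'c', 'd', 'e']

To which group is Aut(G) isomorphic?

Every vertex has degree 5, so G is the complete graph K_6. Every bijection on the vertex set is an automorphism of K_6; hence Aut(K_6) ≅ S_6, order 720.

the symmetric group on 6 letters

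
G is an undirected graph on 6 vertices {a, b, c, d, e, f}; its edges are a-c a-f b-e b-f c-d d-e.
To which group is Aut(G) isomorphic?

G is 2-regular and connected on 6 vertices, i.e. the cycle C_6. The automorphisms of the 6-cycle are exactly the symmetries of a regular 6-gon: the dihedral group D_6, |D_6| = 12.

D_6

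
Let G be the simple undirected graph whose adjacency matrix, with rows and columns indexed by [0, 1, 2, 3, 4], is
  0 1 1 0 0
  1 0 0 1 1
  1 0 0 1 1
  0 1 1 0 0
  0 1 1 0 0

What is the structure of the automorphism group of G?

The vertices split by degree into {1, 2} (degree 3) and {0, 3, 4} (degree 2); every edge runs between the two parts, so G is the complete bipartite graph K_{2,3}. The parts have unequal sizes, so no automorphism swaps them; each part is permuted independently, giving S_2 × S_3 of order 2!·3! = 12.

S_2 × S_3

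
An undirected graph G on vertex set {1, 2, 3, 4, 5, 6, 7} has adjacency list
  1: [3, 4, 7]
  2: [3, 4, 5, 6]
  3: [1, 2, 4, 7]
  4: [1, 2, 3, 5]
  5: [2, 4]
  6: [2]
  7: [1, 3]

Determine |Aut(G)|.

The degree sequence is [3, 4, 4, 4, 2, 1, 2]. Checking the degree-preserving permutations of the vertex set shows that none except the identity preserves every edge, so Aut(G) is trivial.

1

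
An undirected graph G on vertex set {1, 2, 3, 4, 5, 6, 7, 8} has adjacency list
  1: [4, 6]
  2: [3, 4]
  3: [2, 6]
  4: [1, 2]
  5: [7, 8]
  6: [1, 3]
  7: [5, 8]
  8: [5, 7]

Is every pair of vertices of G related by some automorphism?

G has two connected components, {1, 2, 3, 4, 6} and {5, 7, 8}; each is 2-regular, so G = C_5 ⊔ C_3. The orbit of 1 under Aut(G) is {1, 2, 3, 4, 6}, which does not contain 5, so G is not vertex-transitive.

No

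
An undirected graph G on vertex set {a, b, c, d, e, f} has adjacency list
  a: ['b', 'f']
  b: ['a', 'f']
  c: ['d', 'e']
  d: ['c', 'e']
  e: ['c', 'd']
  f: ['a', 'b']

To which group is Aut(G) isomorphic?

G has two connected components, {c, d, e} and {a, b, f}; each is 2-regular, so G = C_3 ⊔ C_3. Aut of a disjoint union of two copies of C_3 is the wreath product D_3 ≀ Z_2, of order 2·6² = 72.

D_3 ≀ Z_2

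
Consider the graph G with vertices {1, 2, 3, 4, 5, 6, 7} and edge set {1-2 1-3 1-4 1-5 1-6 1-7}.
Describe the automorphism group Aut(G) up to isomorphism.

Vertex 1 has degree 6 and every other vertex has degree 1, so G is the star K_{1,6} with centre 1. Any automorphism fixes the centre and permutes the 6 leaves freely, so Aut(G) ≅ S_6 of order 6! = 720.

the symmetric group on 6 letters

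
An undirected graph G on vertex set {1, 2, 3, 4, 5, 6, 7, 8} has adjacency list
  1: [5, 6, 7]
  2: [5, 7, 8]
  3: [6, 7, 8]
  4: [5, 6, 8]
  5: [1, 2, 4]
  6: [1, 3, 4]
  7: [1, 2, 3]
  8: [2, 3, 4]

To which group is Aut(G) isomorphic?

the hyperoctahedral group B_3

G is 3-regular and bipartite on 2^3 = 8 vertices with girth 4; it is the hypercube graph Q_3. The symmetry group of the 3-cube is the hyperoctahedral group B_3 = Z_2 ≀ S_3, of order 2^3·3! = 48.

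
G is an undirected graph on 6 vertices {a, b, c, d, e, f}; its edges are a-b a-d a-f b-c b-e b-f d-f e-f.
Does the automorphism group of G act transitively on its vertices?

No

Vertex a is the only vertex of degree 3, so every automorphism fixes it; G is not vertex-transitive.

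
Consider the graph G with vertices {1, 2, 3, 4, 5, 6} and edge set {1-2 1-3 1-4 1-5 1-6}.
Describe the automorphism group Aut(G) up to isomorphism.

Vertex 1 has degree 5 and every other vertex has degree 1, so G is the star K_{1,5} with centre 1. Any automorphism fixes the centre and permutes the 5 leaves freely, so Aut(G) ≅ S_5 of order 5! = 120.

S_5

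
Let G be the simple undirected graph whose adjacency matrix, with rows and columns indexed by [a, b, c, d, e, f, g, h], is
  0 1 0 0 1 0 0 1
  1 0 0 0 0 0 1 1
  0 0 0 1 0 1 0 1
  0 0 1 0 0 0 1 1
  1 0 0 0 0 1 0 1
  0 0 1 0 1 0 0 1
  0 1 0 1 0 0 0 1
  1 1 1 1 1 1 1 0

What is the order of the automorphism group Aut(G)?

Vertex h is the unique vertex of degree 7; the remaining 7 vertices each have degree 3 and induce a cycle, so G is the wheel on 8 vertices with hub h. With the hub fixed, the remaining symmetry is that of the rim cycle C_7, giving the dihedral group D_7.

14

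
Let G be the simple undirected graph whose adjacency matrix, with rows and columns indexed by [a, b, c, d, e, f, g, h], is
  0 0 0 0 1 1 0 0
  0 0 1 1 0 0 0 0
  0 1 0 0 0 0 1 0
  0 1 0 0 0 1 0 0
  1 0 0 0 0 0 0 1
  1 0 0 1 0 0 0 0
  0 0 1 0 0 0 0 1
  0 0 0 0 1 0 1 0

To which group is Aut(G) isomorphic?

the dihedral group of order 16

Every vertex has degree 2 and the graph is connected, so G is the 8-cycle C_8. The automorphisms of the 8-cycle are exactly the symmetries of a regular 8-gon: the dihedral group D_8, |D_8| = 16.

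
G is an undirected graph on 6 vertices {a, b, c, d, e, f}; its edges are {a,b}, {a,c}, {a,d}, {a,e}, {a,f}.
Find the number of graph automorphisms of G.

120

Vertex a has degree 5 and every other vertex has degree 1, so G is the star K_{1,5} with centre a. The 5 leaves are pairwise interchangeable while the centre is fixed, giving Aut(G) = S_5.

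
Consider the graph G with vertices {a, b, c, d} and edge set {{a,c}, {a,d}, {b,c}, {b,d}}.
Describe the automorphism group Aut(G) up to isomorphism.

Z_2^2 ⋊ S_2

G is 2-regular and bipartite on 2^2 = 4 vertices with girth 4; it is the hypercube graph Q_2. Aut(Q_2) consists of the signed permutations of the 2 coordinate axes: 2! permutations times 2^2 sign flips, so |Aut| = 2^2·2! = 8.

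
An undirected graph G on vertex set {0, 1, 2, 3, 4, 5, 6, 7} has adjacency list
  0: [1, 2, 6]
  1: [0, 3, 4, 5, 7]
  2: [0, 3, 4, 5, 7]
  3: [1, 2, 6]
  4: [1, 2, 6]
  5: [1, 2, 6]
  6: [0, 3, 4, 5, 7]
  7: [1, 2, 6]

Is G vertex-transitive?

Automorphisms preserve degree, but G has vertices of degree 3 and vertices of degree 5; no automorphism maps one to the other, so G is not vertex-transitive.

No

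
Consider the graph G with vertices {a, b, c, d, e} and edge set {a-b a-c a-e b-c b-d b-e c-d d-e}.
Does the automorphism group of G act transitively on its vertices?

No

Vertex b is the only vertex of degree 4, so every automorphism fixes it; G is not vertex-transitive.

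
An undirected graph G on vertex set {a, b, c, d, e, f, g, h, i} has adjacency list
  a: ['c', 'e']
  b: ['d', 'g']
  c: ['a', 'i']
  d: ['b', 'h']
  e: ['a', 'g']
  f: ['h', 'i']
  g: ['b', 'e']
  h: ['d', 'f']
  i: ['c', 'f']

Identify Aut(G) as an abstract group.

the dihedral group of order 18

Every vertex has degree 2 and the graph is connected, so G is the 9-cycle C_9. C_9 has 9 rotations and 9 reflections, so Aut(C_9) ≅ D_9 of order 18.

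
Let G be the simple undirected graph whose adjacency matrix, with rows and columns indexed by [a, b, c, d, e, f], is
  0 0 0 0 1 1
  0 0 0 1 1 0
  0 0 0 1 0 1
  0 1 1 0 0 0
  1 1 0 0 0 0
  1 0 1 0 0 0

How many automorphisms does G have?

12

G is 2-regular and connected on 6 vertices, i.e. the cycle C_6. The automorphisms of the 6-cycle are exactly the symmetries of a regular 6-gon: the dihedral group D_6, |D_6| = 12.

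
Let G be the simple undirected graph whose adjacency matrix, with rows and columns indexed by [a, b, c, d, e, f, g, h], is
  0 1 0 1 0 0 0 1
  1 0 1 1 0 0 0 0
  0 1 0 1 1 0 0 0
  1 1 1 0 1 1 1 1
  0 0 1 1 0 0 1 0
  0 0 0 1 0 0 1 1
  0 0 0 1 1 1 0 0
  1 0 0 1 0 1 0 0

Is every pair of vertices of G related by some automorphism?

Vertex d is the only vertex of degree 7, so every automorphism fixes it; G is not vertex-transitive.

No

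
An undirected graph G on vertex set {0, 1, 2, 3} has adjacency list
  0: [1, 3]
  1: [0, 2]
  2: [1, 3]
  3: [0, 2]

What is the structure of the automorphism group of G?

D_4

G is 2-regular and connected on 4 vertices, i.e. the cycle C_4. The automorphisms of the 4-cycle are exactly the symmetries of a regular 4-gon: the dihedral group D_4, |D_4| = 8.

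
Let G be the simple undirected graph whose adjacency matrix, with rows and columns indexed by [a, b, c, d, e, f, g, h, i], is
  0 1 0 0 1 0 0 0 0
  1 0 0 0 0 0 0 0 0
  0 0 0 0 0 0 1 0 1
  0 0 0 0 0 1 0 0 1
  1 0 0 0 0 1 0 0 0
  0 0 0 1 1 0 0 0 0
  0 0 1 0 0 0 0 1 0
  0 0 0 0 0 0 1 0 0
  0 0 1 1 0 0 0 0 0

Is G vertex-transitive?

Automorphisms preserve degree, but G has vertices of degree 1 and vertices of degree 2; no automorphism maps one to the other, so G is not vertex-transitive.

No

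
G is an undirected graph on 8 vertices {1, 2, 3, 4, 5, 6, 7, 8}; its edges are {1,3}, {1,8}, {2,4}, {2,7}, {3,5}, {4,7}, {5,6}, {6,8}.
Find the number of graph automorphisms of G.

60

G has two connected components, {1, 3, 5, 6, 8} and {2, 4, 7}; each is 2-regular, so G = C_5 ⊔ C_3. The components are non-isomorphic (different sizes), so Aut(G) = Aut(C_5) × Aut(C_3) = D_5 × D_3 of order 10·6 = 60.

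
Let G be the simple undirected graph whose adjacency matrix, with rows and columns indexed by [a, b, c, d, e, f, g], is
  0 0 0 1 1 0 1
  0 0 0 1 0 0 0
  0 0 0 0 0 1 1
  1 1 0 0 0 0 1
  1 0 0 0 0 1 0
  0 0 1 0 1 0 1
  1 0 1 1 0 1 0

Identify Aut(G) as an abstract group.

Degrees alone do not determine every vertex (e.g. a and d both have degree 3), but their neighbour-degree multisets differ: N(a) has degrees [2, 3, 4] while N(d) has degrees [1, 3, 4]. Repeating this refinement separates all vertices, so the only automorphism is the identity.

1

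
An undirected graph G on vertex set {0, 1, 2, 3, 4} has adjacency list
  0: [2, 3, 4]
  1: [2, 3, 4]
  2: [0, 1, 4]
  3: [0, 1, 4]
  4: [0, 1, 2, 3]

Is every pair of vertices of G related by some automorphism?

No

Vertex 4 is the only vertex of degree 4, so every automorphism fixes it; G is not vertex-transitive.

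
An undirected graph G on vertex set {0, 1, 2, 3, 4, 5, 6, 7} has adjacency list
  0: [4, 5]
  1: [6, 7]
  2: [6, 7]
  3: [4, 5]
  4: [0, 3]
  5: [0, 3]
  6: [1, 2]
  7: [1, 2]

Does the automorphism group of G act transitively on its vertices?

G has two connected components, {1, 2, 6, 7} and {0, 3, 4, 5}; each is 2-regular, so G = C_4 ⊔ C_4. With two isomorphic components, Aut(G) = Aut(C_4) ≀ S_2 = (D_4 × D_4) ⋊ Z_2: permute each cycle by D_4, then optionally swap the two cycles. Order 2·(2·4)² = 128. This group acts transitively on the 8 vertices.

Yes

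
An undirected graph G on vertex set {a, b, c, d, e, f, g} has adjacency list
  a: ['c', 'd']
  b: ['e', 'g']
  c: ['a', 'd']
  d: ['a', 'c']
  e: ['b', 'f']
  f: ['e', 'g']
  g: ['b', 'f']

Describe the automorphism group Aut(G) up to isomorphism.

G has two connected components, {b, e, f, g} and {a, c, d}; each is 2-regular, so G = C_4 ⊔ C_3. The components are non-isomorphic (different sizes), so Aut(G) = Aut(C_4) × Aut(C_3) = D_4 × D_3 of order 8·6 = 48.

D_4 × D_3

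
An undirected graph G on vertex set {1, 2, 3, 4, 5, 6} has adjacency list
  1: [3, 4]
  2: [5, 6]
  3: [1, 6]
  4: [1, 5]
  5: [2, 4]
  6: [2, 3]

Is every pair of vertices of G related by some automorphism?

Every vertex has degree 2 and the graph is connected, so G is the 6-cycle C_6. The automorphisms of the 6-cycle are exactly the symmetries of a regular 6-gon: the dihedral group D_6, |D_6| = 12. This group acts transitively on the 6 vertices.

Yes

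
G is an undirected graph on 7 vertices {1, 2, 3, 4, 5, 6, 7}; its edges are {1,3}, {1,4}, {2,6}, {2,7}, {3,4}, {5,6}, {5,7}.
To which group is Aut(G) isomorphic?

G has two connected components, {2, 5, 6, 7} and {1, 3, 4}; each is 2-regular, so G = C_4 ⊔ C_3. The components are non-isomorphic (different sizes), so Aut(G) = Aut(C_3) × Aut(C_4) = D_3 × D_4 of order 6·8 = 48.

D_3 × D_4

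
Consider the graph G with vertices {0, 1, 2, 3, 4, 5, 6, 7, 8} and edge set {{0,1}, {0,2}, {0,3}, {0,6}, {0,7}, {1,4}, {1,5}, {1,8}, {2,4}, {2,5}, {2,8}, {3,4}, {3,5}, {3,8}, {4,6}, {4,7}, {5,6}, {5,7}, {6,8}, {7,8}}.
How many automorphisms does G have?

The vertices split by degree into {0, 4, 5, 8} (degree 5) and {1, 2, 3, 6, 7} (degree 4); every edge runs between the two parts, so G is the complete bipartite graph K_{4,5}. The parts have unequal sizes, so no automorphism swaps them; each part is permuted independently, giving S_4 × S_5 of order 4!·5! = 2880.

2880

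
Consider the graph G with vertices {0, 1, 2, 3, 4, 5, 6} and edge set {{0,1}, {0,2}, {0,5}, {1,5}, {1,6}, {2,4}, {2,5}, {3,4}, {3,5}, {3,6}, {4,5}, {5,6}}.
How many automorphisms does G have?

12

Vertex 5 is the unique vertex of degree 6; the remaining 6 vertices each have degree 3 and induce a cycle, so G is the wheel on 7 vertices with hub 5. With the hub fixed, the remaining symmetry is that of the rim cycle C_6, giving the dihedral group D_6.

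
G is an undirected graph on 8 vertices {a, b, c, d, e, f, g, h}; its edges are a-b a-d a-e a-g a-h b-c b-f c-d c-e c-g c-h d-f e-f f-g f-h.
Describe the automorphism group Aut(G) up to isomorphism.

S_3 × S_5

The vertices split by degree into {a, c, f} (degree 5) and {b, d, e, g, h} (degree 3); every edge runs between the two parts, so G is the complete bipartite graph K_{3,5}. The parts have unequal sizes, so no automorphism swaps them; each part is permuted independently, giving S_3 × S_5 of order 3!·5! = 720.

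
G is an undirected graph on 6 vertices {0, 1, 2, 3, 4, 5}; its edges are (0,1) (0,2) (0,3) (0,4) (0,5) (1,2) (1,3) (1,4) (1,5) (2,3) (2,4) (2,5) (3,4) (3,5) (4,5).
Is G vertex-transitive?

Yes

All 6 vertices are pairwise adjacent: G = K_6. Every bijection on the vertex set is an automorphism of K_6; hence Aut(K_6) ≅ S_6, order 720. Under this action every vertex can be carried to every other, so G is vertex-transitive.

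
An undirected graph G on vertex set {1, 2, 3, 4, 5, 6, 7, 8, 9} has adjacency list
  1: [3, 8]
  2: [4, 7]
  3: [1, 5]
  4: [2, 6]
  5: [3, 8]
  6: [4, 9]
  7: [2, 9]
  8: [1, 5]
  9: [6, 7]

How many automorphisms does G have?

80

G has two connected components, {2, 4, 6, 7, 9} and {1, 3, 5, 8}; each is 2-regular, so G = C_5 ⊔ C_4. No automorphism exchanges components of different sizes, hence Aut(G) is the direct product D_4 × D_5, order 80.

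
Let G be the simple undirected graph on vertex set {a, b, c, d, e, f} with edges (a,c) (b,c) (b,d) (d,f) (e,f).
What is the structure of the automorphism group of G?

C_2

The degree sequence is [1, 2, 2, 2, 1, 2]; the two degree-1 vertices a and e are the ends of a path, so G = P_6. A path has exactly one nontrivial symmetry — reversal — giving Aut(G) of order 2.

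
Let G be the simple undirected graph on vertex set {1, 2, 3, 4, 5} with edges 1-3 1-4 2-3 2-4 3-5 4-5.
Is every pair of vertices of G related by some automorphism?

Automorphisms preserve degree, but G has vertices of degree 2 and vertices of degree 3; no automorphism maps one to the other, so G is not vertex-transitive.

No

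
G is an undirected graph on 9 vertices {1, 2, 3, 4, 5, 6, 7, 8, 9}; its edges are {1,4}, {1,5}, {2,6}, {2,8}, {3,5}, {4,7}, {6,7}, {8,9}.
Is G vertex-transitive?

No

Automorphisms preserve degree, but G has vertices of degree 1 and vertices of degree 2; no automorphism maps one to the other, so G is not vertex-transitive.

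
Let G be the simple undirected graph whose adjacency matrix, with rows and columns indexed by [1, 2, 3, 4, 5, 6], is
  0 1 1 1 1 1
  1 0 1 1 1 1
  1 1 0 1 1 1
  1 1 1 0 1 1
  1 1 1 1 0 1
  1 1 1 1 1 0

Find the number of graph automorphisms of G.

All 6 vertices are pairwise adjacent: G = K_6. Every bijection on the vertex set is an automorphism of K_6; hence Aut(K_6) ≅ S_6, order 720.

720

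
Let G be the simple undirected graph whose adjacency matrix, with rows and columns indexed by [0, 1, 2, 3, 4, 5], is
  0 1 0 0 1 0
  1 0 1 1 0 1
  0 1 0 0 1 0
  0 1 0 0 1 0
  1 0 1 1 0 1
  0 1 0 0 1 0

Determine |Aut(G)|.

48

The vertices split by degree into {1, 4} (degree 4) and {0, 2, 3, 5} (degree 2); every edge runs between the two parts, so G is the complete bipartite graph K_{2,4}. Automorphisms preserve the bipartition setwise (since the parts differ in size) and act as S_4 × S_2 within it; |Aut| = 48.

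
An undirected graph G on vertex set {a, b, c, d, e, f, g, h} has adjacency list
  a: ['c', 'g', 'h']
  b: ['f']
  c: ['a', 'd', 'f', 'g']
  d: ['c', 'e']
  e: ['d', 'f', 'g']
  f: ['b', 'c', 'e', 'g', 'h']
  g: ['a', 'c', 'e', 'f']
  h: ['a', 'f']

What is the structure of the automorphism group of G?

Degrees alone do not determine every vertex (e.g. a and e both have degree 3), but their neighbour-degree multisets differ: N(a) has degrees [2, 4, 4] while N(e) has degrees [2, 4, 5]. Repeating this refinement separates all vertices, so the only automorphism is the identity.

1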